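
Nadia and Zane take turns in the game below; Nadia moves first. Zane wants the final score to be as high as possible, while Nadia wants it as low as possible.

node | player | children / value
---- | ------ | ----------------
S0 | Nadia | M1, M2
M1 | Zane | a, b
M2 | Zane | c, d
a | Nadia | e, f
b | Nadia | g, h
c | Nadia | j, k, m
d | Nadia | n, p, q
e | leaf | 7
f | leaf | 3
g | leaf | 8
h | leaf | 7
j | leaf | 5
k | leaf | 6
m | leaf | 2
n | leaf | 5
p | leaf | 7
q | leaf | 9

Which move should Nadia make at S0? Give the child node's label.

M2

a (Nadia): min(7, 3) = 3
b (Nadia): min(8, 7) = 7
M1 (Zane): max(3, 7) = 7
c (Nadia): min(5, 6, 2) = 2
d (Nadia): min(5, 7, 9) = 5
M2 (Zane): max(2, 5) = 5
S0 (Nadia): min(7, 5) = 5
Nadia at S0 wants the lowest of {M1=7, M2=5}, so chooses M2.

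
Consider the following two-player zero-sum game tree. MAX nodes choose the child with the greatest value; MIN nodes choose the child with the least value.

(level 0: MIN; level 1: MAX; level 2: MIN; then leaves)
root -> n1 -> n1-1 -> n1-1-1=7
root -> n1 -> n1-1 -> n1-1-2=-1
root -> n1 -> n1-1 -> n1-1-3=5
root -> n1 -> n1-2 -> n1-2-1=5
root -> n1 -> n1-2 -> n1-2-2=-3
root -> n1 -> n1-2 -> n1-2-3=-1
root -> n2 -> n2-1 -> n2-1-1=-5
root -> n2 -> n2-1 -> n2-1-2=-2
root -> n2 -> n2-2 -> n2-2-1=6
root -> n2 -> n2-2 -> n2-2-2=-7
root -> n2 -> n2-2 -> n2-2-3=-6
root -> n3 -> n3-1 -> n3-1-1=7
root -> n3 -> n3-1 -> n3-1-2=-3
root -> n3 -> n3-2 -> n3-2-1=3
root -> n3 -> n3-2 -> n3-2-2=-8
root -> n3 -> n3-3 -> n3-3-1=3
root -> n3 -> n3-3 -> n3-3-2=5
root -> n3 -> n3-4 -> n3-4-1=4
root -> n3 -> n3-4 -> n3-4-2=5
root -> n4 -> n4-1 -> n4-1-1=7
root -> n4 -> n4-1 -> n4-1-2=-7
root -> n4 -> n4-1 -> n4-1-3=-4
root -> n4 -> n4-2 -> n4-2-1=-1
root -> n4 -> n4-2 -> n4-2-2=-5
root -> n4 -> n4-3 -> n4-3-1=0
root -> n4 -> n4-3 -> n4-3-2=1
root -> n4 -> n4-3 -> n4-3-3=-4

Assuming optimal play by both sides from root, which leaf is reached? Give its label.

n2-1-1

n1-1 (MIN): min(7, -1, 5) = -1
n1-2 (MIN): min(5, -3, -1) = -3
n1 (MAX): max(-1, -3) = -1
n2-1 (MIN): min(-5, -2) = -5
n2-2 (MIN): min(6, -7, -6) = -7
n2 (MAX): max(-5, -7) = -5
n3-1 (MIN): min(7, -3) = -3
n3-2 (MIN): min(3, -8) = -8
n3-3 (MIN): min(3, 5) = 3
n3-4 (MIN): min(4, 5) = 4
n3 (MAX): max(-3, -8, 3, 4) = 4
n4-1 (MIN): min(7, -7, -4) = -7
n4-2 (MIN): min(-1, -5) = -5
n4-3 (MIN): min(0, 1, -4) = -4
n4 (MAX): max(-7, -5, -4) = -4
root (MIN): min(-1, -5, 4, -4) = -5
At root, MIN picks n2 (lowest: -5).
At n2, MAX picks n2-1 (highest: -5).
At n2-1, MIN picks n2-1-1 (lowest: -5).
Terminal value -5.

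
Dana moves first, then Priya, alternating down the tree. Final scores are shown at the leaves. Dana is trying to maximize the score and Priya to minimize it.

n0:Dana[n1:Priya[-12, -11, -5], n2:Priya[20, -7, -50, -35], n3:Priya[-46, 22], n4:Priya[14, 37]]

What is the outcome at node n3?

-46

n3 (Priya): min(-46, 22) = -46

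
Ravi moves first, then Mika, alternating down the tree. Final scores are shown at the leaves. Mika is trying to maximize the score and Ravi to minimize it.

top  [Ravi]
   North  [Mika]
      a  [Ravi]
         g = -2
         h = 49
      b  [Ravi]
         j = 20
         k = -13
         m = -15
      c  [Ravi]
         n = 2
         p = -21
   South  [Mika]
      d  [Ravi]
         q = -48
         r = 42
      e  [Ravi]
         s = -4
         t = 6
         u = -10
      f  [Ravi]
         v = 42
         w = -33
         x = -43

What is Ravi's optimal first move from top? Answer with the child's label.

South

a (Ravi): min(-2, 49) = -2
b (Ravi): min(20, -13, -15) = -15
c (Ravi): min(2, -21) = -21
North (Mika): max(-2, -15, -21) = -2
d (Ravi): min(-48, 42) = -48
e (Ravi): min(-4, 6, -10) = -10
f (Ravi): min(42, -33, -43) = -43
South (Mika): max(-48, -10, -43) = -10
top (Ravi): min(-2, -10) = -10
Ravi at top wants the lowest of {North=-2, South=-10}, so chooses South.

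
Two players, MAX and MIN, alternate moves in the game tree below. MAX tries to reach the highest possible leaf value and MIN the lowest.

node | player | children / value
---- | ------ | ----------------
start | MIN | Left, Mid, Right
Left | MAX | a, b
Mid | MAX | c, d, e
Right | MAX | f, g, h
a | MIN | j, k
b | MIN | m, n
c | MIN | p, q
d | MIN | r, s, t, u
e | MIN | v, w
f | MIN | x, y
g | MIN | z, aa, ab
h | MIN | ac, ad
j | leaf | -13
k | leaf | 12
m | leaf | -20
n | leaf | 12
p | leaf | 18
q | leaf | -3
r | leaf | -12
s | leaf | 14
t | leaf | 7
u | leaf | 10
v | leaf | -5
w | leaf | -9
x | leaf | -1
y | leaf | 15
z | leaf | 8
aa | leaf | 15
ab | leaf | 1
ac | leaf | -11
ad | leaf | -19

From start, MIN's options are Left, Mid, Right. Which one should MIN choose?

a (MIN): min(-13, 12) = -13
b (MIN): min(-20, 12) = -20
Left (MAX): max(-13, -20) = -13
c (MIN): min(18, -3) = -3
d (MIN): min(-12, 14, 7, 10) = -12
e (MIN): min(-5, -9) = -9
Mid (MAX): max(-3, -12, -9) = -3
f (MIN): min(-1, 15) = -1
g (MIN): min(8, 15, 1) = 1
h (MIN): min(-11, -19) = -19
Right (MAX): max(-1, 1, -19) = 1
start (MIN): min(-13, -3, 1) = -13
MIN at start wants the lowest of {Left=-13, Mid=-3, Right=1}, so chooses Left.

Left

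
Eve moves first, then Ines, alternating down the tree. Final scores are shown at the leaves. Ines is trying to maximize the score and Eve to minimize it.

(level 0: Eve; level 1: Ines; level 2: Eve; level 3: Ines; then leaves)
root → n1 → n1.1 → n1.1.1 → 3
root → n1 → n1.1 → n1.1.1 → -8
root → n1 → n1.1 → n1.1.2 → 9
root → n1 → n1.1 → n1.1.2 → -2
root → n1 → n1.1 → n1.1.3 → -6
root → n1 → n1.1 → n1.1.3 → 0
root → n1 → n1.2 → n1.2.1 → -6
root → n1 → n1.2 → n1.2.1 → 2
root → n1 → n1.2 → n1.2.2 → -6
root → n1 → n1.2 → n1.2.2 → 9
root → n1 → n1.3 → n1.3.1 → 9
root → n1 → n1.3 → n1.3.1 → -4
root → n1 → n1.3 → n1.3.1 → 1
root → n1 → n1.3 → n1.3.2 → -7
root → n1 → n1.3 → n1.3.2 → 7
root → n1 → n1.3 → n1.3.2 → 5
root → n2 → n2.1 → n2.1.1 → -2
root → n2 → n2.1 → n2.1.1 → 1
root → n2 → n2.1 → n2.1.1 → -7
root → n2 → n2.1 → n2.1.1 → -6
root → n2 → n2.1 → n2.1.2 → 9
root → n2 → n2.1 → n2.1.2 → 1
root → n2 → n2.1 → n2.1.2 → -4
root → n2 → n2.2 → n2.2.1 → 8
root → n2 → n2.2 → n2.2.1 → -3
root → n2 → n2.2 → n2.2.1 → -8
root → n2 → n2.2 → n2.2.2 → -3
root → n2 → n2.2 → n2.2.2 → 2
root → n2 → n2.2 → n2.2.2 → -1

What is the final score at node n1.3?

n1.3.1 (Ines): max(9, -4, 1) = 9
n1.3.2 (Ines): max(-7, 7, 5) = 7
n1.3 (Eve): min(9, 7) = 7

7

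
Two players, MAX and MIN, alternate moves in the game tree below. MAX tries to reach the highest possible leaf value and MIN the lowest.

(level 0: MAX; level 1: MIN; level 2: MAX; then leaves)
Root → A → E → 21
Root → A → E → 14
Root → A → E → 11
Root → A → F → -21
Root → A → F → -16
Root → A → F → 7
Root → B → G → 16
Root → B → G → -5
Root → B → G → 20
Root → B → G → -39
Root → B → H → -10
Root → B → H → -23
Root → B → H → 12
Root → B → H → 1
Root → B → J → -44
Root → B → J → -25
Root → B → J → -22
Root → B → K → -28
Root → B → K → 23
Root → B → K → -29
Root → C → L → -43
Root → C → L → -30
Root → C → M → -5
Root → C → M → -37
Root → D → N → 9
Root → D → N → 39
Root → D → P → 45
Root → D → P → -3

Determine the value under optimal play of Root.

39

E (MAX): max(21, 14, 11) = 21
F (MAX): max(-21, -16, 7) = 7
A (MIN): min(21, 7) = 7
G (MAX): max(16, -5, 20, -39) = 20
H (MAX): max(-10, -23, 12, 1) = 12
J (MAX): max(-44, -25, -22) = -22
K (MAX): max(-28, 23, -29) = 23
B (MIN): min(20, 12, -22, 23) = -22
L (MAX): max(-43, -30) = -30
M (MAX): max(-5, -37) = -5
C (MIN): min(-30, -5) = -30
N (MAX): max(9, 39) = 39
P (MAX): max(45, -3) = 45
D (MIN): min(39, 45) = 39
Root (MAX): max(7, -22, -30, 39) = 39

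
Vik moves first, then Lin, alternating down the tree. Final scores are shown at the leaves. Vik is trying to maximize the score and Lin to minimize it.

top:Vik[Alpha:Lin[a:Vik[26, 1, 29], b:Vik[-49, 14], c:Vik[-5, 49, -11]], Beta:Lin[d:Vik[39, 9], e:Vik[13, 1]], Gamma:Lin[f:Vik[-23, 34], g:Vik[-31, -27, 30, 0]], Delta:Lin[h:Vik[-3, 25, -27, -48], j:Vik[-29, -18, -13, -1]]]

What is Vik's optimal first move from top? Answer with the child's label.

a (Vik): max(26, 1, 29) = 29
b (Vik): max(-49, 14) = 14
c (Vik): max(-5, 49, -11) = 49
Alpha (Lin): min(29, 14, 49) = 14
d (Vik): max(39, 9) = 39
e (Vik): max(13, 1) = 13
Beta (Lin): min(39, 13) = 13
f (Vik): max(-23, 34) = 34
g (Vik): max(-31, -27, 30, 0) = 30
Gamma (Lin): min(34, 30) = 30
h (Vik): max(-3, 25, -27, -48) = 25
j (Vik): max(-29, -18, -13, -1) = -1
Delta (Lin): min(25, -1) = -1
top (Vik): max(14, 13, 30, -1) = 30
Vik at top wants the highest of {Alpha=14, Beta=13, Gamma=30, Delta=-1}, so chooses Gamma.

Gamma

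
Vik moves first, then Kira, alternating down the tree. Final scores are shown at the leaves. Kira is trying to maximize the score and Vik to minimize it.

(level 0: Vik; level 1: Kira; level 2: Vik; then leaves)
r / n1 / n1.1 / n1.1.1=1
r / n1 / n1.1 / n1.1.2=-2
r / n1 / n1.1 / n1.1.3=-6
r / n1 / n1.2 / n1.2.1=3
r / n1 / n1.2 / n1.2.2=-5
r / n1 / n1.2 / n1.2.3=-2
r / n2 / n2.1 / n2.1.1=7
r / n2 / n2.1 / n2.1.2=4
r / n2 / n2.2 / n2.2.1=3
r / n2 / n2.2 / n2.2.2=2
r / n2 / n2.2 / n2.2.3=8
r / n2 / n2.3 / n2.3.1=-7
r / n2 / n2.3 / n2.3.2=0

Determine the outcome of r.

n1.1 (Vik): min(1, -2, -6) = -6
n1.2 (Vik): min(3, -5, -2) = -5
n1 (Kira): max(-6, -5) = -5
n2.1 (Vik): min(7, 4) = 4
n2.2 (Vik): min(3, 2, 8) = 2
n2.3 (Vik): min(-7, 0) = -7
n2 (Kira): max(4, 2, -7) = 4
r (Vik): min(-5, 4) = -5

-5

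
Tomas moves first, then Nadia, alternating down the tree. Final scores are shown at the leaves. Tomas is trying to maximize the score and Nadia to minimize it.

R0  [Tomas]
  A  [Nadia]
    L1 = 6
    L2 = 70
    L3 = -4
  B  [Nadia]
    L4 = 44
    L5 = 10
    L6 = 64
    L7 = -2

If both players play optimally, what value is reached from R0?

-2

A (Nadia): min(6, 70, -4) = -4
B (Nadia): min(44, 10, 64, -2) = -2
R0 (Tomas): max(-4, -2) = -2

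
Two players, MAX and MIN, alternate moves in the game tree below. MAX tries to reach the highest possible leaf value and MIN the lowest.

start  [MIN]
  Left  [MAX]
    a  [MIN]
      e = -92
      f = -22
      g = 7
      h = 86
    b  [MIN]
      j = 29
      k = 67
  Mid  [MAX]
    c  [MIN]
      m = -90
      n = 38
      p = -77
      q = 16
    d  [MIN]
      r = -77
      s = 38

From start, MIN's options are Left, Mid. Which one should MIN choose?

a (MIN): min(-92, -22, 7, 86) = -92
b (MIN): min(29, 67) = 29
Left (MAX): max(-92, 29) = 29
c (MIN): min(-90, 38, -77, 16) = -90
d (MIN): min(-77, 38) = -77
Mid (MAX): max(-90, -77) = -77
start (MIN): min(29, -77) = -77
MIN at start wants the lowest of {Left=29, Mid=-77}, so chooses Mid.

Mid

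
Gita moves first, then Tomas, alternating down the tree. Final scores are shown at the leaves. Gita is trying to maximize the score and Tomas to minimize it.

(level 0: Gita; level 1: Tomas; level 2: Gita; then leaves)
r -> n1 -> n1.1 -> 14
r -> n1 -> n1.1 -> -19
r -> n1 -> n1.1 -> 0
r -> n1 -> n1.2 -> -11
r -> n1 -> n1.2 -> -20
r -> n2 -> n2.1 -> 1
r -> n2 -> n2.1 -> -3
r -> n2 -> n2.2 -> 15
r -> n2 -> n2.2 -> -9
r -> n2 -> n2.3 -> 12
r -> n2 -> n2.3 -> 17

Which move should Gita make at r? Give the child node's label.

n2

n1.1 (Gita): max(14, -19, 0) = 14
n1.2 (Gita): max(-11, -20) = -11
n1 (Tomas): min(14, -11) = -11
n2.1 (Gita): max(1, -3) = 1
n2.2 (Gita): max(15, -9) = 15
n2.3 (Gita): max(12, 17) = 17
n2 (Tomas): min(1, 15, 17) = 1
r (Gita): max(-11, 1) = 1
Gita at r wants the highest of {n1=-11, n2=1}, so chooses n2.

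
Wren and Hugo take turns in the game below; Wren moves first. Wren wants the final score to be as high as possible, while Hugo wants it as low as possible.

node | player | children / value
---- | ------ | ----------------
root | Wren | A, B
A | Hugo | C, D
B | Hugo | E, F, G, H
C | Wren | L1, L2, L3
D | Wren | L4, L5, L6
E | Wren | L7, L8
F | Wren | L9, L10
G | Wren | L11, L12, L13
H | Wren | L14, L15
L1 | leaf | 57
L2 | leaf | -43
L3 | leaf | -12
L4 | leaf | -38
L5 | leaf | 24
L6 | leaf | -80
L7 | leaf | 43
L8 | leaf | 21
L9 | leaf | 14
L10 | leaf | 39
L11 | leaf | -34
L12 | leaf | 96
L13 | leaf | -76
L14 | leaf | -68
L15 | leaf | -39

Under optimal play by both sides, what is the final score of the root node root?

24

C (Wren): max(57, -43, -12) = 57
D (Wren): max(-38, 24, -80) = 24
A (Hugo): min(57, 24) = 24
E (Wren): max(43, 21) = 43
F (Wren): max(14, 39) = 39
G (Wren): max(-34, 96, -76) = 96
H (Wren): max(-68, -39) = -39
B (Hugo): min(43, 39, 96, -39) = -39
root (Wren): max(24, -39) = 24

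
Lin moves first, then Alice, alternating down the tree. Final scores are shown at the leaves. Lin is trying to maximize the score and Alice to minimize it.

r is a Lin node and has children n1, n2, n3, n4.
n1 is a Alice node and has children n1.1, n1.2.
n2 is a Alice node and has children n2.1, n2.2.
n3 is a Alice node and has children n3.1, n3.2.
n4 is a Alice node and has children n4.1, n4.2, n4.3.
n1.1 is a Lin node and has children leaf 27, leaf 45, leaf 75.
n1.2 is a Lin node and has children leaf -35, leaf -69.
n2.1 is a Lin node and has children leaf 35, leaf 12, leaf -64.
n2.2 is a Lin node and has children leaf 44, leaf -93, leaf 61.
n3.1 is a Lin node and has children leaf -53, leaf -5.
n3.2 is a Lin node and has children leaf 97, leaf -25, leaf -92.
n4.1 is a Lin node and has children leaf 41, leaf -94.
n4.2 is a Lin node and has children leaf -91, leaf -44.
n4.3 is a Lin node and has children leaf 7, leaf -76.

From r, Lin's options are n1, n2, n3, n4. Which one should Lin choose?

n1.1 (Lin): max(27, 45, 75) = 75
n1.2 (Lin): max(-35, -69) = -35
n1 (Alice): min(75, -35) = -35
n2.1 (Lin): max(35, 12, -64) = 35
n2.2 (Lin): max(44, -93, 61) = 61
n2 (Alice): min(35, 61) = 35
n3.1 (Lin): max(-53, -5) = -5
n3.2 (Lin): max(97, -25, -92) = 97
n3 (Alice): min(-5, 97) = -5
n4.1 (Lin): max(41, -94) = 41
n4.2 (Lin): max(-91, -44) = -44
n4.3 (Lin): max(7, -76) = 7
n4 (Alice): min(41, -44, 7) = -44
r (Lin): max(-35, 35, -5, -44) = 35
Lin at r wants the highest of {n1=-35, n2=35, n3=-5, n4=-44}, so chooses n2.

n2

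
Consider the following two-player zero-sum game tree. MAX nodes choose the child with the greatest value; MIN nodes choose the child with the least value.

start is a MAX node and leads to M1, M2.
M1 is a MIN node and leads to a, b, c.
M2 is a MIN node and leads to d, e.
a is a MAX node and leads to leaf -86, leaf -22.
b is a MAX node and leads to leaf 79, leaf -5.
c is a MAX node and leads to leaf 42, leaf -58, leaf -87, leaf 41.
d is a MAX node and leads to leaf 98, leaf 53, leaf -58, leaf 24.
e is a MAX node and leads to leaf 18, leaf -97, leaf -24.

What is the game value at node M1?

-22

a (MAX): max(-86, -22) = -22
b (MAX): max(79, -5) = 79
c (MAX): max(42, -58, -87, 41) = 42
M1 (MIN): min(-22, 79, 42) = -22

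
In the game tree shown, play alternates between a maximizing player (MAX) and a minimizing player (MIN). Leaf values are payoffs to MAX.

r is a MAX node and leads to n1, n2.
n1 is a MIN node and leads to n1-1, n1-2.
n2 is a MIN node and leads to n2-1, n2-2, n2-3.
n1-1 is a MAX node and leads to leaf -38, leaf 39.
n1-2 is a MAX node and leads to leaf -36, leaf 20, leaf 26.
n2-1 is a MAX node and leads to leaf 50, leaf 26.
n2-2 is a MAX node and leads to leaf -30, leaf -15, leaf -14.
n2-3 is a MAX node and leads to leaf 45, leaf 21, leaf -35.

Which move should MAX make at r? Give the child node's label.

n1-1 (MAX): max(-38, 39) = 39
n1-2 (MAX): max(-36, 20, 26) = 26
n1 (MIN): min(39, 26) = 26
n2-1 (MAX): max(50, 26) = 50
n2-2 (MAX): max(-30, -15, -14) = -14
n2-3 (MAX): max(45, 21, -35) = 45
n2 (MIN): min(50, -14, 45) = -14
r (MAX): max(26, -14) = 26
MAX at r wants the highest of {n1=26, n2=-14}, so chooses n1.

n1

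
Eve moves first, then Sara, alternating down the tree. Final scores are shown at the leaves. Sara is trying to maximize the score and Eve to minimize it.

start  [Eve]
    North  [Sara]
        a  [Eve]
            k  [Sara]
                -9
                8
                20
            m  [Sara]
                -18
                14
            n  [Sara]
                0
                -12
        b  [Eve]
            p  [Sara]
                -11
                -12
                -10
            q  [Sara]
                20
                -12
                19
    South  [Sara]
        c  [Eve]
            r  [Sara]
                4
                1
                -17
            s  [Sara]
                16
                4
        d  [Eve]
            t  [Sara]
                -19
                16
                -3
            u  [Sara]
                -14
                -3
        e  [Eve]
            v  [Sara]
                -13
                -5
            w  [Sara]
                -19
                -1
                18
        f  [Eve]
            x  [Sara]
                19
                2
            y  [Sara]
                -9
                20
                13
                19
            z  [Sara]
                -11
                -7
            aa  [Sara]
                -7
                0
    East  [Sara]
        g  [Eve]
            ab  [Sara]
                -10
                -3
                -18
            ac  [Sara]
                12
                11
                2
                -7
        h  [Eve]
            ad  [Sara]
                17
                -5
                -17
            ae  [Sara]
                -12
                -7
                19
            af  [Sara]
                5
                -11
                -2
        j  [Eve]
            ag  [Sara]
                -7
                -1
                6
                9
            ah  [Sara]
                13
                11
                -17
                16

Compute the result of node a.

k (Sara): max(-9, 8, 20) = 20
m (Sara): max(-18, 14) = 14
n (Sara): max(0, -12) = 0
a (Eve): min(20, 14, 0) = 0

0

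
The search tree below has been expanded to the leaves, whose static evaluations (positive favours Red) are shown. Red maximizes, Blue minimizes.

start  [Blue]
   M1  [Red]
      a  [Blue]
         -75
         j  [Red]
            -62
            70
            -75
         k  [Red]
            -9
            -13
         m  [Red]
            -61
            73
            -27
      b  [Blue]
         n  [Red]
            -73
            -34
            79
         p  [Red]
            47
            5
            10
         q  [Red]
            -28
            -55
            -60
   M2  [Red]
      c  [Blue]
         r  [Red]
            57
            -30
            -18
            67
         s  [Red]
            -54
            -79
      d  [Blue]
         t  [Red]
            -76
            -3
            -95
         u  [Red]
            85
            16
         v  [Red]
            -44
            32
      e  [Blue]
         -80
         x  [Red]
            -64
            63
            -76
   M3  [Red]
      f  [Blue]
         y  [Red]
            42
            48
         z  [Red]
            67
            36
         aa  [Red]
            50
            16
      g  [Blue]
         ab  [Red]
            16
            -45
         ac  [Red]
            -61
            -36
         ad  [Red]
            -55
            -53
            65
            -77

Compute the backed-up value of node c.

-54

r (Red): max(57, -30, -18, 67) = 67
s (Red): max(-54, -79) = -54
c (Blue): min(67, -54) = -54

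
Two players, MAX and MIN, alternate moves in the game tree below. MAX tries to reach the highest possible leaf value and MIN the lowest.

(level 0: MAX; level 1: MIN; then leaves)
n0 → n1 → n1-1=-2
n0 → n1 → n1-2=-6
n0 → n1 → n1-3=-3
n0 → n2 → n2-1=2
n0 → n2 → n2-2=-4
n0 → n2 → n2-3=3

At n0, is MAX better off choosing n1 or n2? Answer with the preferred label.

n2

n1 (MIN): min(-2, -6, -3) = -6
n2 (MIN): min(2, -4, 3) = -4
MAX prefers the higher value; n1=-6, n2=-4. n2 is better since -4 > -6.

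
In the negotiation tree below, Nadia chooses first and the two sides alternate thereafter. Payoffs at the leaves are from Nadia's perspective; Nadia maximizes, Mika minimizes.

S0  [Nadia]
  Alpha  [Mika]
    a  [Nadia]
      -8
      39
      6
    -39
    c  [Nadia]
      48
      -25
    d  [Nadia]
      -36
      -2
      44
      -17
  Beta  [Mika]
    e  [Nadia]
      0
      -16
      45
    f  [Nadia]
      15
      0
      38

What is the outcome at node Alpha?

a (Nadia): max(-8, 39, 6) = 39
c (Nadia): max(48, -25) = 48
d (Nadia): max(-36, -2, 44, -17) = 44
Alpha (Mika): min(39, -39, 48, 44) = -39

-39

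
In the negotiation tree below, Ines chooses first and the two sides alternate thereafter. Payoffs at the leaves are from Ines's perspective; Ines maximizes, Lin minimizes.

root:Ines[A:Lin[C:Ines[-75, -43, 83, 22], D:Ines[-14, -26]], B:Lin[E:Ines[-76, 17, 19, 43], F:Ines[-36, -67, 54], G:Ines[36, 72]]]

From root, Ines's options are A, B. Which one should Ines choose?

B

C (Ines): max(-75, -43, 83, 22) = 83
D (Ines): max(-14, -26) = -14
A (Lin): min(83, -14) = -14
E (Ines): max(-76, 17, 19, 43) = 43
F (Ines): max(-36, -67, 54) = 54
G (Ines): max(36, 72) = 72
B (Lin): min(43, 54, 72) = 43
root (Ines): max(-14, 43) = 43
Ines at root wants the highest of {A=-14, B=43}, so chooses B.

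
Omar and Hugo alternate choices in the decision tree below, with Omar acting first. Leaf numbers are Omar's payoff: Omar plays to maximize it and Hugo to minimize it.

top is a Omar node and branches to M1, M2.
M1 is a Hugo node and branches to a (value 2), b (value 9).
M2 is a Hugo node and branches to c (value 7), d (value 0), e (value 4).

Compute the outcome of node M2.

M2 (Hugo): min(7, 0, 4) = 0

0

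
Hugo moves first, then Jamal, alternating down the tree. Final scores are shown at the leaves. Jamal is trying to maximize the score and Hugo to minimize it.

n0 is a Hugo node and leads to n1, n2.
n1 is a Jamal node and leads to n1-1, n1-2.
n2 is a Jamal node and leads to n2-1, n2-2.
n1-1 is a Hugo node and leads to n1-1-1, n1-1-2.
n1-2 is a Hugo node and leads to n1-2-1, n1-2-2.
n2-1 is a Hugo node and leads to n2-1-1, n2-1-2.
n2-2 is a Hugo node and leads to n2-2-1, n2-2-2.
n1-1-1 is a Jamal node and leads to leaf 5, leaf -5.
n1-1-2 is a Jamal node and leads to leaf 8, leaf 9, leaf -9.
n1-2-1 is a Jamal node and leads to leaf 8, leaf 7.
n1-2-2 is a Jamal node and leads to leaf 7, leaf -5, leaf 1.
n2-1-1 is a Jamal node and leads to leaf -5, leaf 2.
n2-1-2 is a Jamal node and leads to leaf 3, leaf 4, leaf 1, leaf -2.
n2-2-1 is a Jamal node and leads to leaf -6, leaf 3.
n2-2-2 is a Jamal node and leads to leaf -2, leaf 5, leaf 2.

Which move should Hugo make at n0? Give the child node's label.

n2

n1-1-1 (Jamal): max(5, -5) = 5
n1-1-2 (Jamal): max(8, 9, -9) = 9
n1-1 (Hugo): min(5, 9) = 5
n1-2-1 (Jamal): max(8, 7) = 8
n1-2-2 (Jamal): max(7, -5, 1) = 7
n1-2 (Hugo): min(8, 7) = 7
n1 (Jamal): max(5, 7) = 7
n2-1-1 (Jamal): max(-5, 2) = 2
n2-1-2 (Jamal): max(3, 4, 1, -2) = 4
n2-1 (Hugo): min(2, 4) = 2
n2-2-1 (Jamal): max(-6, 3) = 3
n2-2-2 (Jamal): max(-2, 5, 2) = 5
n2-2 (Hugo): min(3, 5) = 3
n2 (Jamal): max(2, 3) = 3
n0 (Hugo): min(7, 3) = 3
Hugo at n0 wants the lowest of {n1=7, n2=3}, so chooses n2.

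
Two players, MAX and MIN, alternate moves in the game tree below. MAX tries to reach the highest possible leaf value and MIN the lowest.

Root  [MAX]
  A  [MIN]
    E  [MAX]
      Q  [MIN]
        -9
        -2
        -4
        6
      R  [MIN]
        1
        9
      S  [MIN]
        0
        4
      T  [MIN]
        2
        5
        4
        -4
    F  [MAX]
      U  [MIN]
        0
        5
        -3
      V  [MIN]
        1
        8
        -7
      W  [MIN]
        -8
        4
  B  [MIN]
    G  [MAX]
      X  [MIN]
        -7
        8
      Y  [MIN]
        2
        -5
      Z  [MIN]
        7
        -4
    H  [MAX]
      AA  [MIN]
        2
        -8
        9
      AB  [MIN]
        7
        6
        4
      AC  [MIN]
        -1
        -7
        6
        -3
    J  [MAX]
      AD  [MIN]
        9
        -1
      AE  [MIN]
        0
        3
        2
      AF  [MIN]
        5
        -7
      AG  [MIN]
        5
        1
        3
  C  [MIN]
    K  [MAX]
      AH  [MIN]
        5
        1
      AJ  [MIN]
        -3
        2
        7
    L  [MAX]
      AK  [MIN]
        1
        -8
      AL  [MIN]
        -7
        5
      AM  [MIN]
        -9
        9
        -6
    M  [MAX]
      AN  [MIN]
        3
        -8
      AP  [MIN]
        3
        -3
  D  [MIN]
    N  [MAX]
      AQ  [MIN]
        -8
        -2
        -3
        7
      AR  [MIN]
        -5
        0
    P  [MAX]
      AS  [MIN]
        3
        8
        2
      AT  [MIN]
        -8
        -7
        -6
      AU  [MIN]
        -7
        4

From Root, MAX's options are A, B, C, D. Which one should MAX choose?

A

Q (MIN): min(-9, -2, -4, 6) = -9
R (MIN): min(1, 9) = 1
S (MIN): min(0, 4) = 0
T (MIN): min(2, 5, 4, -4) = -4
E (MAX): max(-9, 1, 0, -4) = 1
U (MIN): min(0, 5, -3) = -3
V (MIN): min(1, 8, -7) = -7
W (MIN): min(-8, 4) = -8
F (MAX): max(-3, -7, -8) = -3
A (MIN): min(1, -3) = -3
X (MIN): min(-7, 8) = -7
Y (MIN): min(2, -5) = -5
Z (MIN): min(7, -4) = -4
G (MAX): max(-7, -5, -4) = -4
AA (MIN): min(2, -8, 9) = -8
AB (MIN): min(7, 6, 4) = 4
AC (MIN): min(-1, -7, 6, -3) = -7
H (MAX): max(-8, 4, -7) = 4
AD (MIN): min(9, -1) = -1
AE (MIN): min(0, 3, 2) = 0
AF (MIN): min(5, -7) = -7
AG (MIN): min(5, 1, 3) = 1
J (MAX): max(-1, 0, -7, 1) = 1
B (MIN): min(-4, 4, 1) = -4
AH (MIN): min(5, 1) = 1
AJ (MIN): min(-3, 2, 7) = -3
K (MAX): max(1, -3) = 1
AK (MIN): min(1, -8) = -8
AL (MIN): min(-7, 5) = -7
AM (MIN): min(-9, 9, -6) = -9
L (MAX): max(-8, -7, -9) = -7
AN (MIN): min(3, -8) = -8
AP (MIN): min(3, -3) = -3
M (MAX): max(-8, -3) = -3
C (MIN): min(1, -7, -3) = -7
AQ (MIN): min(-8, -2, -3, 7) = -8
AR (MIN): min(-5, 0) = -5
N (MAX): max(-8, -5) = -5
AS (MIN): min(3, 8, 2) = 2
AT (MIN): min(-8, -7, -6) = -8
AU (MIN): min(-7, 4) = -7
P (MAX): max(2, -8, -7) = 2
D (MIN): min(-5, 2) = -5
Root (MAX): max(-3, -4, -7, -5) = -3
MAX at Root wants the highest of {A=-3, B=-4, C=-7, D=-5}, so chooses A.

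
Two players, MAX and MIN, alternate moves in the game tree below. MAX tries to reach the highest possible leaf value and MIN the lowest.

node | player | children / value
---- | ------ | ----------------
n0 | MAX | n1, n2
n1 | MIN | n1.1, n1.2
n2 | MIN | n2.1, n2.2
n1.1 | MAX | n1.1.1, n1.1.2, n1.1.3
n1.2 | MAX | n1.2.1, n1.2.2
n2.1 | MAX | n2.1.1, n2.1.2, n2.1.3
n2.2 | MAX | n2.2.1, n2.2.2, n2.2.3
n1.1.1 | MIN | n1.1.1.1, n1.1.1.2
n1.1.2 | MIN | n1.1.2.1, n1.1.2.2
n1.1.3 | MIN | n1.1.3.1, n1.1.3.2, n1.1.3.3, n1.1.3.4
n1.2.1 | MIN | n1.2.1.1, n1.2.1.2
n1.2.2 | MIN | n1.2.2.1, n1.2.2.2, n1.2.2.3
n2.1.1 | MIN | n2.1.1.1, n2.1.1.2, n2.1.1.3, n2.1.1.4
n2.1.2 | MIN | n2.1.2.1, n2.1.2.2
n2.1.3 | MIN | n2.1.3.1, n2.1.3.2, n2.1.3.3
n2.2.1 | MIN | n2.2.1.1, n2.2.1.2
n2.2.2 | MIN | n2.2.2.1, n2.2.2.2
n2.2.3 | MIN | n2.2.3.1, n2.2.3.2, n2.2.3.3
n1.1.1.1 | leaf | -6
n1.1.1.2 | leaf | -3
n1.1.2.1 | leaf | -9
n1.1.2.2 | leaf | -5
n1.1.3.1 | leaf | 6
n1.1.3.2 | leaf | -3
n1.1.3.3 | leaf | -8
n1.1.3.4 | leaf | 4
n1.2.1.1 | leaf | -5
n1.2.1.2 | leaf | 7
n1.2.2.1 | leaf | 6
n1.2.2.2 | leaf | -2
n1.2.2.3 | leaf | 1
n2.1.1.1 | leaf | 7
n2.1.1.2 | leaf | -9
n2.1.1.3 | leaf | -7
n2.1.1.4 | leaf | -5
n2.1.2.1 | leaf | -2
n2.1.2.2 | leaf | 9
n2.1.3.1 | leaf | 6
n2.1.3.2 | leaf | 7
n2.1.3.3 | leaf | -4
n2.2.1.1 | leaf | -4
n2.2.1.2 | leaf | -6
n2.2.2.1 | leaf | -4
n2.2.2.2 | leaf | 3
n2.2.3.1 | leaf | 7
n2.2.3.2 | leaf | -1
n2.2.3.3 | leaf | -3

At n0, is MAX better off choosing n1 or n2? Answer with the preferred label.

n2

n1.1.1 (MIN): min(-6, -3) = -6
n1.1.2 (MIN): min(-9, -5) = -9
n1.1.3 (MIN): min(6, -3, -8, 4) = -8
n1.1 (MAX): max(-6, -9, -8) = -6
n1.2.1 (MIN): min(-5, 7) = -5
n1.2.2 (MIN): min(6, -2, 1) = -2
n1.2 (MAX): max(-5, -2) = -2
n1 (MIN): min(-6, -2) = -6
n2.1.1 (MIN): min(7, -9, -7, -5) = -9
n2.1.2 (MIN): min(-2, 9) = -2
n2.1.3 (MIN): min(6, 7, -4) = -4
n2.1 (MAX): max(-9, -2, -4) = -2
n2.2.1 (MIN): min(-4, -6) = -6
n2.2.2 (MIN): min(-4, 3) = -4
n2.2.3 (MIN): min(7, -1, -3) = -3
n2.2 (MAX): max(-6, -4, -3) = -3
n2 (MIN): min(-2, -3) = -3
MAX prefers the higher value; n1=-6, n2=-3. n2 is better since -3 > -6.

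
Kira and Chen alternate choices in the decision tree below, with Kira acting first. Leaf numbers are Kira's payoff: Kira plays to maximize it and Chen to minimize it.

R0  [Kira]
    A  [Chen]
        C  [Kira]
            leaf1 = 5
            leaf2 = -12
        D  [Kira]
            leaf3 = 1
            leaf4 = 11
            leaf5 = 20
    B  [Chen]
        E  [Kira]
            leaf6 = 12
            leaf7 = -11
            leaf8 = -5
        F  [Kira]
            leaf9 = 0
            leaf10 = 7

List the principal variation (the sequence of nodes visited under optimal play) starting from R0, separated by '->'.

C (Kira): max(5, -12) = 5
D (Kira): max(1, 11, 20) = 20
A (Chen): min(5, 20) = 5
E (Kira): max(12, -11, -5) = 12
F (Kira): max(0, 7) = 7
B (Chen): min(12, 7) = 7
R0 (Kira): max(5, 7) = 7
At R0, Kira picks B (highest: 7).
At B, Chen picks F (lowest: 7).
At F, Kira picks leaf10 (highest: 7).
Terminal value 7.

R0 -> B -> F -> leaf10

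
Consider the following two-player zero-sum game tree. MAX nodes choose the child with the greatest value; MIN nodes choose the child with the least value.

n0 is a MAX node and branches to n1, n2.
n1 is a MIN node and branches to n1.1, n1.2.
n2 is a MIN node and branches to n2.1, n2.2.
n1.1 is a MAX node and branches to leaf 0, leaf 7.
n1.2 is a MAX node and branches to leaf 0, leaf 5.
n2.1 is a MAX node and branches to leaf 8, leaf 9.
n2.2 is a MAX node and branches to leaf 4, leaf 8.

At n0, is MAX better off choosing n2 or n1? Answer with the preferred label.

n2

n2.1 (MAX): max(8, 9) = 9
n2.2 (MAX): max(4, 8) = 8
n2 (MIN): min(9, 8) = 8
n1.1 (MAX): max(0, 7) = 7
n1.2 (MAX): max(0, 5) = 5
n1 (MIN): min(7, 5) = 5
MAX prefers the higher value; n2=8, n1=5. n2 is better since 8 > 5.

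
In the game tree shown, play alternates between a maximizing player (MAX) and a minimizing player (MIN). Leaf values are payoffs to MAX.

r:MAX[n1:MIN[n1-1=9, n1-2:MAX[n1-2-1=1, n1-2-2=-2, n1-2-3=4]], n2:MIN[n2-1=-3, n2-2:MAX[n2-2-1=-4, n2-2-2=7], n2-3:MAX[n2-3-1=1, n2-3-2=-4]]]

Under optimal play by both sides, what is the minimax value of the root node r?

4

n1-2 (MAX): max(1, -2, 4) = 4
n1 (MIN): min(9, 4) = 4
n2-2 (MAX): max(-4, 7) = 7
n2-3 (MAX): max(1, -4) = 1
n2 (MIN): min(-3, 7, 1) = -3
r (MAX): max(4, -3) = 4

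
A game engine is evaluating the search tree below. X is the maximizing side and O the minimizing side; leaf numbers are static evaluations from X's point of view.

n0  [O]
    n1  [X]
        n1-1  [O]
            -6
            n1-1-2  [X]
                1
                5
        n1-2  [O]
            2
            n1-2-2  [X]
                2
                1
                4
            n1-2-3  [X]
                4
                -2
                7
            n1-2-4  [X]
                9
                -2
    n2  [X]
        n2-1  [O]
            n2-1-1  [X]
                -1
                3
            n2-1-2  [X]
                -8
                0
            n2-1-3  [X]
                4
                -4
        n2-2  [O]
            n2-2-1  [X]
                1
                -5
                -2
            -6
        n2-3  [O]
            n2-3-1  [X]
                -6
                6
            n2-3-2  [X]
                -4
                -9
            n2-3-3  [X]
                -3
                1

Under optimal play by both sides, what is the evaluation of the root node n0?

n1-1-2 (X): max(1, 5) = 5
n1-1 (O): min(-6, 5) = -6
n1-2-2 (X): max(2, 1, 4) = 4
n1-2-3 (X): max(4, -2, 7) = 7
n1-2-4 (X): max(9, -2) = 9
n1-2 (O): min(2, 4, 7, 9) = 2
n1 (X): max(-6, 2) = 2
n2-1-1 (X): max(-1, 3) = 3
n2-1-2 (X): max(-8, 0) = 0
n2-1-3 (X): max(4, -4) = 4
n2-1 (O): min(3, 0, 4) = 0
n2-2-1 (X): max(1, -5, -2) = 1
n2-2 (O): min(1, -6) = -6
n2-3-1 (X): max(-6, 6) = 6
n2-3-2 (X): max(-4, -9) = -4
n2-3-3 (X): max(-3, 1) = 1
n2-3 (O): min(6, -4, 1) = -4
n2 (X): max(0, -6, -4) = 0
n0 (O): min(2, 0) = 0

0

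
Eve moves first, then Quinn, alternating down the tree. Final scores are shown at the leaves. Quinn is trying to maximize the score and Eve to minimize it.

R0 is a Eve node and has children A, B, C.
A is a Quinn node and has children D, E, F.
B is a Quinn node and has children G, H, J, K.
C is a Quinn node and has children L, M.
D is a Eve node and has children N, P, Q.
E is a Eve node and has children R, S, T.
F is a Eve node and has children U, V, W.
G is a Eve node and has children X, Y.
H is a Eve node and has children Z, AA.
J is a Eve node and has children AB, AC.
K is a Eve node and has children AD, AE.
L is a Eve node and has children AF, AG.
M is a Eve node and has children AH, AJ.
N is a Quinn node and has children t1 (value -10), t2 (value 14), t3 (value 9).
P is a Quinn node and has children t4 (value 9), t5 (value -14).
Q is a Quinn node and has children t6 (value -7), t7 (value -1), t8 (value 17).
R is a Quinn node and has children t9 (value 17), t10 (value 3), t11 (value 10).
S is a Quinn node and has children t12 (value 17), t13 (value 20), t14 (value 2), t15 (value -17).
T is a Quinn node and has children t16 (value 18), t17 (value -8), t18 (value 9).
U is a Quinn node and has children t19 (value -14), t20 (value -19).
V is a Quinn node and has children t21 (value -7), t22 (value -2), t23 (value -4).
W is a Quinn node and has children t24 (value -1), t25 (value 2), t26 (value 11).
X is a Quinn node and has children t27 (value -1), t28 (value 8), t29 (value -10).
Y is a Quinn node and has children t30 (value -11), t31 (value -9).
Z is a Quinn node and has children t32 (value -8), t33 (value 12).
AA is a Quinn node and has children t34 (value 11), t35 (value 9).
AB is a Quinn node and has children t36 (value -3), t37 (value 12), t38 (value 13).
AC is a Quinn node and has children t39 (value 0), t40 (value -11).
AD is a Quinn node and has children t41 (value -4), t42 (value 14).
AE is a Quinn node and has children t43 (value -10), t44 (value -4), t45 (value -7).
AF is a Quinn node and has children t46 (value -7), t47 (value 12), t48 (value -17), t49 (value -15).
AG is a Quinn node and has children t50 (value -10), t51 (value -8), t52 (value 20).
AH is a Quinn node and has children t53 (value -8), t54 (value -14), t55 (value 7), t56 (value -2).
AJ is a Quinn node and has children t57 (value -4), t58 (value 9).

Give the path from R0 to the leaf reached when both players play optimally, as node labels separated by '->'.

R0 -> B -> H -> AA -> t34

N (Quinn): max(-10, 14, 9) = 14
P (Quinn): max(9, -14) = 9
Q (Quinn): max(-7, -1, 17) = 17
D (Eve): min(14, 9, 17) = 9
R (Quinn): max(17, 3, 10) = 17
S (Quinn): max(17, 20, 2, -17) = 20
T (Quinn): max(18, -8, 9) = 18
E (Eve): min(17, 20, 18) = 17
U (Quinn): max(-14, -19) = -14
V (Quinn): max(-7, -2, -4) = -2
W (Quinn): max(-1, 2, 11) = 11
F (Eve): min(-14, -2, 11) = -14
A (Quinn): max(9, 17, -14) = 17
X (Quinn): max(-1, 8, -10) = 8
Y (Quinn): max(-11, -9) = -9
G (Eve): min(8, -9) = -9
Z (Quinn): max(-8, 12) = 12
AA (Quinn): max(11, 9) = 11
H (Eve): min(12, 11) = 11
AB (Quinn): max(-3, 12, 13) = 13
AC (Quinn): max(0, -11) = 0
J (Eve): min(13, 0) = 0
AD (Quinn): max(-4, 14) = 14
AE (Quinn): max(-10, -4, -7) = -4
K (Eve): min(14, -4) = -4
B (Quinn): max(-9, 11, 0, -4) = 11
AF (Quinn): max(-7, 12, -17, -15) = 12
AG (Quinn): max(-10, -8, 20) = 20
L (Eve): min(12, 20) = 12
AH (Quinn): max(-8, -14, 7, -2) = 7
AJ (Quinn): max(-4, 9) = 9
M (Eve): min(7, 9) = 7
C (Quinn): max(12, 7) = 12
R0 (Eve): min(17, 11, 12) = 11
At R0, Eve picks B (lowest: 11).
At B, Quinn picks H (highest: 11).
At H, Eve picks AA (lowest: 11).
At AA, Quinn picks t34 (highest: 11).
Terminal value 11.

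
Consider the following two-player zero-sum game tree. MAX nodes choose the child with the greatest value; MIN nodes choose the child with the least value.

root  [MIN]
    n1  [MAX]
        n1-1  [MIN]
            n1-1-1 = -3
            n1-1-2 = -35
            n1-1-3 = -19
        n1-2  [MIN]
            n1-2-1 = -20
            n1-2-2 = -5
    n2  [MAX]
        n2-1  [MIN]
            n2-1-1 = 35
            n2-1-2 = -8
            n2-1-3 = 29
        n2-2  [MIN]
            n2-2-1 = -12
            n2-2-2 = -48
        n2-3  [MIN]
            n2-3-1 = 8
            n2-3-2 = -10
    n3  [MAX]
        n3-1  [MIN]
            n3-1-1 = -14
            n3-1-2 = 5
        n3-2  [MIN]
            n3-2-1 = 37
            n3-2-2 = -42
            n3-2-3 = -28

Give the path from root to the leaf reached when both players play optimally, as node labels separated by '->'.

n1-1 (MIN): min(-3, -35, -19) = -35
n1-2 (MIN): min(-20, -5) = -20
n1 (MAX): max(-35, -20) = -20
n2-1 (MIN): min(35, -8, 29) = -8
n2-2 (MIN): min(-12, -48) = -48
n2-3 (MIN): min(8, -10) = -10
n2 (MAX): max(-8, -48, -10) = -8
n3-1 (MIN): min(-14, 5) = -14
n3-2 (MIN): min(37, -42, -28) = -42
n3 (MAX): max(-14, -42) = -14
root (MIN): min(-20, -8, -14) = -20
At root, MIN picks n1 (lowest: -20).
At n1, MAX picks n1-2 (highest: -20).
At n1-2, MIN picks n1-2-1 (lowest: -20).
Terminal value -20.

root -> n1 -> n1-2 -> n1-2-1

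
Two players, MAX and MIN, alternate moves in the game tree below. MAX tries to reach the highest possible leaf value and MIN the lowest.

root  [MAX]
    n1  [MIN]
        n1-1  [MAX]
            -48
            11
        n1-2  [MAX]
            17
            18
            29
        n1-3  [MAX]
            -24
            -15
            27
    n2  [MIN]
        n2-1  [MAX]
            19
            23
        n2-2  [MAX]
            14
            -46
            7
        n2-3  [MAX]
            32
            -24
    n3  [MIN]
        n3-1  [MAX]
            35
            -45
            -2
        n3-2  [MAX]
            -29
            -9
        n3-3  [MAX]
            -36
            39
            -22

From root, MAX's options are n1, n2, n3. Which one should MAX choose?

n2

n1-1 (MAX): max(-48, 11) = 11
n1-2 (MAX): max(17, 18, 29) = 29
n1-3 (MAX): max(-24, -15, 27) = 27
n1 (MIN): min(11, 29, 27) = 11
n2-1 (MAX): max(19, 23) = 23
n2-2 (MAX): max(14, -46, 7) = 14
n2-3 (MAX): max(32, -24) = 32
n2 (MIN): min(23, 14, 32) = 14
n3-1 (MAX): max(35, -45, -2) = 35
n3-2 (MAX): max(-29, -9) = -9
n3-3 (MAX): max(-36, 39, -22) = 39
n3 (MIN): min(35, -9, 39) = -9
root (MAX): max(11, 14, -9) = 14
MAX at root wants the highest of {n1=11, n2=14, n3=-9}, so chooses n2.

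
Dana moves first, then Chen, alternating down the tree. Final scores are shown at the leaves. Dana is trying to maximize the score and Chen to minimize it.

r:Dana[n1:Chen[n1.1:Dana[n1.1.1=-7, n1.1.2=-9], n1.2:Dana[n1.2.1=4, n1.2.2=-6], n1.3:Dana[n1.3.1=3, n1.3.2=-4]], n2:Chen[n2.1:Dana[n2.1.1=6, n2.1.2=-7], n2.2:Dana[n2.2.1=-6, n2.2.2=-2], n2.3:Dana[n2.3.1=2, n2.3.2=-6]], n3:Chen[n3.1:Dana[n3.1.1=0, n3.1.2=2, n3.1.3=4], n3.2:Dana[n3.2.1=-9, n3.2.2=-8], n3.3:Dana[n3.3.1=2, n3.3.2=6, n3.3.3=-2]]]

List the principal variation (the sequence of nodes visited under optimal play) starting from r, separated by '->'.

r -> n2 -> n2.2 -> n2.2.2

n1.1 (Dana): max(-7, -9) = -7
n1.2 (Dana): max(4, -6) = 4
n1.3 (Dana): max(3, -4) = 3
n1 (Chen): min(-7, 4, 3) = -7
n2.1 (Dana): max(6, -7) = 6
n2.2 (Dana): max(-6, -2) = -2
n2.3 (Dana): max(2, -6) = 2
n2 (Chen): min(6, -2, 2) = -2
n3.1 (Dana): max(0, 2, 4) = 4
n3.2 (Dana): max(-9, -8) = -8
n3.3 (Dana): max(2, 6, -2) = 6
n3 (Chen): min(4, -8, 6) = -8
r (Dana): max(-7, -2, -8) = -2
At r, Dana picks n2 (highest: -2).
At n2, Chen picks n2.2 (lowest: -2).
At n2.2, Dana picks n2.2.2 (highest: -2).
Terminal value -2.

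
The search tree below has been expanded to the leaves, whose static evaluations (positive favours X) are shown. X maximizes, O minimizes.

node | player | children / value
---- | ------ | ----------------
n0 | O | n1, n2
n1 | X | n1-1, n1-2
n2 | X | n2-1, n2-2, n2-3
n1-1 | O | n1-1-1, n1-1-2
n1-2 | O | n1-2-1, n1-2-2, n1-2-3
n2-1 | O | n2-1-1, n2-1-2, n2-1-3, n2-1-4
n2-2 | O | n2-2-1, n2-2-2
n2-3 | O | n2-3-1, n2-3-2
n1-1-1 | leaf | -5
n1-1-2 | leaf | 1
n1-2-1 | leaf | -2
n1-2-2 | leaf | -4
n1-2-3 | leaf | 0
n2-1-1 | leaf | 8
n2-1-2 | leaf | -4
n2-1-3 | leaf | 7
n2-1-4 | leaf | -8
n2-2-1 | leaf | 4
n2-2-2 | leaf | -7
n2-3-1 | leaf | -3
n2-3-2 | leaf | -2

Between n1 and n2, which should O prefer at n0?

n1-1 (O): min(-5, 1) = -5
n1-2 (O): min(-2, -4, 0) = -4
n1 (X): max(-5, -4) = -4
n2-1 (O): min(8, -4, 7, -8) = -8
n2-2 (O): min(4, -7) = -7
n2-3 (O): min(-3, -2) = -3
n2 (X): max(-8, -7, -3) = -3
O prefers the lower value; n1=-4, n2=-3. n1 is better since -4 < -3.

n1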